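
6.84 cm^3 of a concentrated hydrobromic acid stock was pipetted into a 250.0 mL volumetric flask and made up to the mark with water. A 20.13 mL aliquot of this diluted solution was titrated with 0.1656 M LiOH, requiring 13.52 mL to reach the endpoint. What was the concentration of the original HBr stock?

4.07 M

n(LiOH) = 0.1656 x 0.01352 = 0.002239 mol.
n(HBr) in the aliquot = 0.002239 mol.
[diluted HBr] = 0.002239 / 0.02013 = 0.1112 M.
Dilution factor = 250.0/6.840 = 36.55, so [stock] = 0.1112 x 36.55 = 4.07 M.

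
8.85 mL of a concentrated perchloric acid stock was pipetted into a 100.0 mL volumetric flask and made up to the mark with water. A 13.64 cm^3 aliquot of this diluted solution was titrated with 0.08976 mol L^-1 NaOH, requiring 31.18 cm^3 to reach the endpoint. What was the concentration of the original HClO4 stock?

n(NaOH) = 0.08976 x 0.03118 = 0.002799 mol.
n(HClO4) in the aliquot = 0.002799 mol.
[diluted HClO4] = 0.002799 / 0.01364 = 0.2052 M.
Dilution factor = 100.0/8.850 = 11.30, so [stock] = 0.2052 x 11.30 = 2.32 M.

2.32 M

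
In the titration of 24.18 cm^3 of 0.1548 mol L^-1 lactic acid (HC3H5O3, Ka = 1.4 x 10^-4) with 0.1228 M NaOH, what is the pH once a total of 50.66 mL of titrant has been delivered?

n(acid) = 0.1548 x 0.02418 = 0.003743 mol; n(NaOH) added = 0.1228 x 0.05066 = 0.006221 mol.
Base is in excess by 0.006221 - 0.003743 = 0.002478 mol in a total volume of 0.07484 L.
[OH^-] = 0.002478/0.07484 = 0.03311 M, so pOH = 1.48 and pH = 14.00 - 1.48 = 12.52.

12.52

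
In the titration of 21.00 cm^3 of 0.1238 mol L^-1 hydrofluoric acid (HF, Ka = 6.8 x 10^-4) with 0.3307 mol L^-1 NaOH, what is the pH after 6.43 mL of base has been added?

3.82

Initial n(HF) = 0.1238 x 0.02100 = 0.002600 mol.
n(NaOH) added = 0.3307 x 0.006430 = 0.002126 mol, converting that many moles of HF to F-.
Remaining n(HF) = 0.0004734 mol; n(F-) = 0.002126 mol.
By Henderson-Hasselbalch, pH = pKa + log([A^-]/[HA]) = 3.17 + log(0.002126/0.0004734) = 3.17 + (+0.65) = 3.82.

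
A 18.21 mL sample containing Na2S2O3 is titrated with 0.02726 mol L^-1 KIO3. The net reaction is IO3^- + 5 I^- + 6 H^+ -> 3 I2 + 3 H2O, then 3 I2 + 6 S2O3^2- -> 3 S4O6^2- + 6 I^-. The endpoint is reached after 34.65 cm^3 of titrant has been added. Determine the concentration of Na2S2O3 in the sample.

0.311 M

n(KIO3) = 0.02726 x 0.03465 = 0.0009446 mol.
From the balanced equation, 1 mol KIO3 reacts with 6 mol Na2S2O3, so n(Na2S2O3) = 0.0009446 x 6/1 = 0.005667 mol.
[Na2S2O3] = 0.005667 / 0.01821 L = 0.311 M.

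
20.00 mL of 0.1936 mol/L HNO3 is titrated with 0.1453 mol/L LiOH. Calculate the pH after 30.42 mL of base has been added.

n(acid) = 0.1936 x 0.02000 = 0.003872 mol; n(LiOH) added = 0.1453 x 0.03042 = 0.004420 mol.
Base is in excess by 0.004420 - 0.003872 = 0.0005480 mol in a total volume of 0.05042 L.
[OH^-] = 0.0005480/0.05042 = 0.01087 M, so pOH = 1.96 and pH = 14.00 - 1.96 = 12.04.

12.04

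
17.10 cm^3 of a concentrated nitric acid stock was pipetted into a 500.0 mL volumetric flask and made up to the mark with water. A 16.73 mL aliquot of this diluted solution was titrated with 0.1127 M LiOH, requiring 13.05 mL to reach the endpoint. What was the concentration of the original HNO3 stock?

n(LiOH) = 0.1127 x 0.01305 = 0.001471 mol.
n(HNO3) in the aliquot = 0.001471 mol.
[diluted HNO3] = 0.001471 / 0.01673 = 0.08791 M.
Dilution factor = 500.0/17.10 = 29.24, so [stock] = 0.08791 x 29.24 = 2.57 M.

2.57 M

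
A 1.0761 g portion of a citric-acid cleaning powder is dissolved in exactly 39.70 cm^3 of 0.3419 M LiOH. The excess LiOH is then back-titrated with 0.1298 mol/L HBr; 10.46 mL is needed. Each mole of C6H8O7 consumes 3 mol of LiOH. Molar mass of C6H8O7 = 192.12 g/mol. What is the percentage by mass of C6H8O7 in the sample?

Total n(LiOH) added = 0.3419 x 0.03970 = 0.01357 mol.
n(HBr) used = 0.1298 x 0.01046 = 0.001358 mol, which equals the excess n(LiOH).
So n(LiOH) consumed by the sample = 0.01357 - 0.001358 = 0.01222 mol.
n(C6H8O7) = 0.01222 / 3 = 0.004072 mol.
mass C6H8O7 = 0.004072 x 192.12 = 0.7823 g, so %C6H8O7 = 0.7823/1.0761 x 100 = 72.7%.

72.7%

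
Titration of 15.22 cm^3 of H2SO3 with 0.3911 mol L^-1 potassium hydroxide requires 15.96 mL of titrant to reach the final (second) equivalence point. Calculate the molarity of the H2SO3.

n(KOH) = 0.3911 x 0.01596 = 0.006242 mol.
At the final (second) equivalence point, 2 mol OH^- react per mol H2SO3, so n(H2SO3) = 0.006242 / 2 = 0.003121 mol.
[H2SO3] = 0.003121 / 0.01522 L = 0.205 M.

0.205 M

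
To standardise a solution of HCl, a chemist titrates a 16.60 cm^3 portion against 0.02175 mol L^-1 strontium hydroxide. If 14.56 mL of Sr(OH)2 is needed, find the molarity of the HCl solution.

0.0382 M

n(Sr(OH)2) delivered = 0.02175 x 0.01456 = 0.0003167 mol.
The reaction is 2 HCl + 1 Sr(OH)2, so n(HCl) = 0.0003167 x 2/1 = 0.0006334 mol.
[HCl] = 0.0006334 mol / 0.01660 L = 0.0382 M.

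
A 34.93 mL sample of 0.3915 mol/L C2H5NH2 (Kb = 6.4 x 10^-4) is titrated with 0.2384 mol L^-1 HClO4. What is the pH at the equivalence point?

5.82

n(C2H5NH2) = 0.3915 x 0.03493 = 0.01368 mol; V(HClO4) at equivalence = 0.01368/0.2384 = 0.05736 L.
At equivalence the base is fully converted to C2H5NH3+; total volume = 0.09229 L, so [C2H5NH3+] = 0.01368/0.09229 = 0.1482 M.
Ka(C2H5NH3+) = Kw/Kb = 1.0e-14 / 6.4 x 10^-4 = 1.56e-11.
[H^+] = sqrt(Ka x [C2H5NH3+]) = sqrt(1.56e-11 x 0.1482) = 1.52e-6 M.
pH = -log(1.52e-6) = 5.82.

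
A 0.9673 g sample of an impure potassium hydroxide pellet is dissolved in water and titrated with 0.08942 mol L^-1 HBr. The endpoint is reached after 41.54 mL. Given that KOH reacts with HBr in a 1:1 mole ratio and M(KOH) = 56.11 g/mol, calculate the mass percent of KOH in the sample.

21.5%

n(HBr) = 0.08942 x 0.04154 = 0.003715 mol.
n(KOH) = 0.003715 / 1 = 0.003715 mol.
mass of KOH = 0.003715 x 56.11 = 0.2084 g.
% purity = 0.2084 / 0.9673 x 100 = 21.5%.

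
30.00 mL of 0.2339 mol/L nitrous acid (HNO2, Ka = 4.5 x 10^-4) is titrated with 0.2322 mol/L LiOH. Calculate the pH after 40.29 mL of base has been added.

12.52

n(acid) = 0.2339 x 0.03000 = 0.007017 mol; n(LiOH) added = 0.2322 x 0.04029 = 0.009355 mol.
Base is in excess by 0.009355 - 0.007017 = 0.002338 mol in a total volume of 0.07029 L.
[OH^-] = 0.002338/0.07029 = 0.03327 M, so pOH = 1.48 and pH = 14.00 - 1.48 = 12.52.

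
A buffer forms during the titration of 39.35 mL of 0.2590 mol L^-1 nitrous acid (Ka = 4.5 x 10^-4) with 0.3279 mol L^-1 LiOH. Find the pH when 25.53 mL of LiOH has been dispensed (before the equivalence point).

Initial n(HNO2) = 0.2590 x 0.03935 = 0.01019 mol.
n(LiOH) added = 0.3279 x 0.02553 = 0.008371 mol, converting that many moles of HNO2 to NO2-.
Remaining n(HNO2) = 0.001820 mol; n(NO2-) = 0.008371 mol.
By Henderson-Hasselbalch, pH = pKa + log([A^-]/[HA]) = 3.35 + log(0.008371/0.001820) = 3.35 + (+0.66) = 4.01.

4.01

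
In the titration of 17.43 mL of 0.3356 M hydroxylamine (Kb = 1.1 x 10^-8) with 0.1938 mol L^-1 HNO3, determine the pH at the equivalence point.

3.48

n(NH2OH) = 0.3356 x 0.01743 = 0.005850 mol; V(HNO3) at equivalence = 0.005850/0.1938 = 0.03018 L.
At equivalence the base is fully converted to NH3OH+; total volume = 0.04761 L, so [NH3OH+] = 0.005850/0.04761 = 0.1229 M.
Ka(NH3OH+) = Kw/Kb = 1.0e-14 / 1.1 x 10^-8 = 9.09e-7.
[H^+] = sqrt(Ka x [NH3OH+]) = sqrt(9.09e-7 x 0.1229) = 0.000334 M.
pH = -log(0.000334) = 3.48.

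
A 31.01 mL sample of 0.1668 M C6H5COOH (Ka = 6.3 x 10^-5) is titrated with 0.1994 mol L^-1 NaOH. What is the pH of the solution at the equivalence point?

n(C6H5COOH) = 0.1668 x 0.03101 = 0.005172 mol; V(NaOH) at equivalence = 0.005172/0.1994 = 0.02594 L.
At equivalence all the acid is converted to C6H5COO-; total volume = 0.03101 + 0.02594 = 0.05695 L, so [C6H5COO-] = 0.005172/0.05695 = 0.09082 M.
Kb = Kw/Ka = 1.0e-14 / 6.3 x 10^-5 = 1.59e-10.
[OH^-] = sqrt(Kb x [C6H5COO-]) = sqrt(1.59e-10 x 0.09082) = 3.80e-6 M.
pOH = 5.42, so pH = 14.00 - 5.42 = 8.58.

8.58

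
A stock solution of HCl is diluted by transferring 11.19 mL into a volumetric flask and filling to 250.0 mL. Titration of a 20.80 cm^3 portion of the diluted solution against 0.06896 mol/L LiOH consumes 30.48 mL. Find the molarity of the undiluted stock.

2.26 M

n(LiOH) = 0.06896 x 0.03048 = 0.002102 mol.
n(HCl) in the aliquot = 0.002102 mol.
[diluted HCl] = 0.002102 / 0.02080 = 0.1011 M.
Dilution factor = 250.0/11.19 = 22.34, so [stock] = 0.1011 x 22.34 = 2.26 M.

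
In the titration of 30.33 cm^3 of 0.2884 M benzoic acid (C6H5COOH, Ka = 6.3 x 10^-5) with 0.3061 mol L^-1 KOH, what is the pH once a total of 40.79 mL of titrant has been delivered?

n(acid) = 0.2884 x 0.03033 = 0.008747 mol; n(KOH) added = 0.3061 x 0.04079 = 0.01249 mol.
Base is in excess by 0.01249 - 0.008747 = 0.003739 mol in a total volume of 0.07112 L.
[OH^-] = 0.003739/0.07112 = 0.05257 M, so pOH = 1.28 and pH = 14.00 - 1.28 = 12.72.

12.72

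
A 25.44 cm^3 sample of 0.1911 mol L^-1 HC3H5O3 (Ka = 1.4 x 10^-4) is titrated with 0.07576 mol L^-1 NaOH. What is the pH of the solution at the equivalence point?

n(HC3H5O3) = 0.1911 x 0.02544 = 0.004862 mol; V(NaOH) at equivalence = 0.004862/0.07576 = 0.06417 L.
At equivalence all the acid is converted to C3H5O3-; total volume = 0.02544 + 0.06417 = 0.08961 L, so [C3H5O3-] = 0.004862/0.08961 = 0.05425 M.
Kb = Kw/Ka = 1.0e-14 / 1.4 x 10^-4 = 7.14e-11.
[OH^-] = sqrt(Kb x [C3H5O3-]) = sqrt(7.14e-11 x 0.05425) = 1.97e-6 M.
pOH = 5.71, so pH = 14.00 - 5.71 = 8.29.

8.29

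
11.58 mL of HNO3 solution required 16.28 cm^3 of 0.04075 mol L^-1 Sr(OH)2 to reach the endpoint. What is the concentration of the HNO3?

n(Sr(OH)2) delivered = 0.04075 x 0.01628 = 0.0006634 mol.
The reaction is 2 HNO3 + 1 Sr(OH)2, so n(HNO3) = 0.0006634 x 2/1 = 0.001327 mol.
[HNO3] = 0.001327 mol / 0.01158 L = 0.115 M.

0.115 M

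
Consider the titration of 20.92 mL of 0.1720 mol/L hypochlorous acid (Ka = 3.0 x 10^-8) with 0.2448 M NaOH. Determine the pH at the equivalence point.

n(HClO) = 0.1720 x 0.02092 = 0.003598 mol; V(NaOH) at equivalence = 0.003598/0.2448 = 0.01470 L.
At equivalence all the acid is converted to ClO-; total volume = 0.02092 + 0.01470 = 0.03562 L, so [ClO-] = 0.003598/0.03562 = 0.1010 M.
Kb = Kw/Ka = 1.0e-14 / 3.0 x 10^-8 = 3.33e-7.
[OH^-] = sqrt(Kb x [ClO-]) = sqrt(3.33e-7 x 0.1010) = 0.000184 M.
pOH = 3.74, so pH = 14.00 - 3.74 = 10.26.

10.26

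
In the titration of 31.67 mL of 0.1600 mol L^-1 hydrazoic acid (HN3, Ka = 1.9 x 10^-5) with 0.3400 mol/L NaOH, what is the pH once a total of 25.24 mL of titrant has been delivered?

12.79

n(acid) = 0.1600 x 0.03167 = 0.005067 mol; n(NaOH) added = 0.3400 x 0.02524 = 0.008582 mol.
Base is in excess by 0.008582 - 0.005067 = 0.003514 mol in a total volume of 0.05691 L.
[OH^-] = 0.003514/0.05691 = 0.06175 M, so pOH = 1.21 and pH = 14.00 - 1.21 = 12.79.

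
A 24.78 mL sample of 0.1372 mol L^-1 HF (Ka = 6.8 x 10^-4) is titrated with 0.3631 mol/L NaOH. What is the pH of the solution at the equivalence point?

8.08

n(HF) = 0.1372 x 0.02478 = 0.003400 mol; V(NaOH) at equivalence = 0.003400/0.3631 = 0.009363 L.
At equivalence all the acid is converted to F-; total volume = 0.02478 + 0.009363 = 0.03414 L, so [F-] = 0.003400/0.03414 = 0.09957 M.
Kb = Kw/Ka = 1.0e-14 / 6.8 x 10^-4 = 1.47e-11.
[OH^-] = sqrt(Kb x [F-]) = sqrt(1.47e-11 x 0.09957) = 1.21e-6 M.
pOH = 5.92, so pH = 14.00 - 5.92 = 8.08.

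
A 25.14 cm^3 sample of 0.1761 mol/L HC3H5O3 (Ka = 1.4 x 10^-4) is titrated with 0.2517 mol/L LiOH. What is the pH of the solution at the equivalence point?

n(HC3H5O3) = 0.1761 x 0.02514 = 0.004427 mol; V(LiOH) at equivalence = 0.004427/0.2517 = 0.01759 L.
At equivalence all the acid is converted to C3H5O3-; total volume = 0.02514 + 0.01759 = 0.04273 L, so [C3H5O3-] = 0.004427/0.04273 = 0.1036 M.
Kb = Kw/Ka = 1.0e-14 / 1.4 x 10^-4 = 7.14e-11.
[OH^-] = sqrt(Kb x [C3H5O3-]) = sqrt(7.14e-11 x 0.1036) = 2.72e-6 M.
pOH = 5.57, so pH = 14.00 - 5.57 = 8.43.

8.43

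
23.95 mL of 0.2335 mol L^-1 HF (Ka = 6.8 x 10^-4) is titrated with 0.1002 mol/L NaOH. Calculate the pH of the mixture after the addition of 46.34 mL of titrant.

Initial n(HF) = 0.2335 x 0.02395 = 0.005592 mol.
n(NaOH) added = 0.1002 x 0.04634 = 0.004643 mol, converting that many moles of HF to F-.
Remaining n(HF) = 0.0009491 mol; n(F-) = 0.004643 mol.
By Henderson-Hasselbalch, pH = pKa + log([A^-]/[HA]) = 3.17 + log(0.004643/0.0009491) = 3.17 + (+0.69) = 3.86.

3.86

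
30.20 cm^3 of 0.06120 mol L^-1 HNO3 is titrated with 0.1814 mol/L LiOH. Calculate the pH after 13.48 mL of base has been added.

n(acid) = 0.06120 x 0.03020 = 0.001848 mol; n(LiOH) added = 0.1814 x 0.01348 = 0.002445 mol.
Base is in excess by 0.002445 - 0.001848 = 0.0005970 mol in a total volume of 0.04368 L.
[OH^-] = 0.0005970/0.04368 = 0.01367 M, so pOH = 1.86 and pH = 14.00 - 1.86 = 12.14.

12.14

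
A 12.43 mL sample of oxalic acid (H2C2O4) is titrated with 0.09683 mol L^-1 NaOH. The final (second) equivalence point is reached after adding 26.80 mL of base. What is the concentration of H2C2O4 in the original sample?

0.104 M

n(NaOH) = 0.09683 x 0.02680 = 0.002595 mol.
At the final (second) equivalence point, 2 mol OH^- react per mol H2C2O4, so n(H2C2O4) = 0.002595 / 2 = 0.001298 mol.
[H2C2O4] = 0.001298 / 0.01243 L = 0.104 M.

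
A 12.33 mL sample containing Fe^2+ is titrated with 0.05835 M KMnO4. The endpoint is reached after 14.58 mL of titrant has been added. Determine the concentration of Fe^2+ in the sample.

n(KMnO4) = 0.05835 x 0.01458 = 0.0008507 mol.
From the balanced equation, 1 mol KMnO4 reacts with 5 mol Fe^2+, so n(Fe^2+) = 0.0008507 x 5/1 = 0.004254 mol.
[Fe^2+] = 0.004254 / 0.01233 L = 0.345 M.

0.345 M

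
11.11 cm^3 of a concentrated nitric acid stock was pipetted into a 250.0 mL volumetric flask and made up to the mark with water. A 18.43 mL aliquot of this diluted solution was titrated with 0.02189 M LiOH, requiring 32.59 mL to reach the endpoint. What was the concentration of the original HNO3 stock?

n(LiOH) = 0.02189 x 0.03259 = 0.0007134 mol.
n(HNO3) in the aliquot = 0.0007134 mol.
[diluted HNO3] = 0.0007134 / 0.01843 = 0.03871 M.
Dilution factor = 250.0/11.11 = 22.50, so [stock] = 0.03871 x 22.50 = 0.871 M.

0.871 M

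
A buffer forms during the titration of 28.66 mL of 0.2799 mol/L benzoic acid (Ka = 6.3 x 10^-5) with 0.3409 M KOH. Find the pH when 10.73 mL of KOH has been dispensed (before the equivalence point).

Initial n(C6H5COOH) = 0.2799 x 0.02866 = 0.008022 mol.
n(KOH) added = 0.3409 x 0.01073 = 0.003658 mol, converting that many moles of C6H5COOH to C6H5COO-.
Remaining n(C6H5COOH) = 0.004364 mol; n(C6H5COO-) = 0.003658 mol.
By Henderson-Hasselbalch, pH = pKa + log([A^-]/[HA]) = 4.20 + log(0.003658/0.004364) = 4.20 + (-0.08) = 4.12.

4.12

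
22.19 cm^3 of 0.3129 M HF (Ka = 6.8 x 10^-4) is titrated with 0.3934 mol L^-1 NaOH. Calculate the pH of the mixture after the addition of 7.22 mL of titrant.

3.01

Initial n(HF) = 0.3129 x 0.02219 = 0.006943 mol.
n(NaOH) added = 0.3934 x 0.007220 = 0.002840 mol, converting that many moles of HF to F-.
Remaining n(HF) = 0.004103 mol; n(F-) = 0.002840 mol.
By Henderson-Hasselbalch, pH = pKa + log([A^-]/[HA]) = 3.17 + log(0.002840/0.004103) = 3.17 + (-0.16) = 3.01.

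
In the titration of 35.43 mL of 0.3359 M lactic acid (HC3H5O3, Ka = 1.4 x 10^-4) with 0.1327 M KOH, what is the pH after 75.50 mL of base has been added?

4.58

Initial n(HC3H5O3) = 0.3359 x 0.03543 = 0.01190 mol.
n(KOH) added = 0.1327 x 0.07550 = 0.01002 mol, converting that many moles of HC3H5O3 to C3H5O3-.
Remaining n(HC3H5O3) = 0.001882 mol; n(C3H5O3-) = 0.01002 mol.
By Henderson-Hasselbalch, pH = pKa + log([A^-]/[HA]) = 3.85 + log(0.01002/0.001882) = 3.85 + (+0.73) = 4.58.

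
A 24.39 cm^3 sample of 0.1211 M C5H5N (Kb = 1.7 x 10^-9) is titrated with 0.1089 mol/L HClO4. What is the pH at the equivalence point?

n(C5H5N) = 0.1211 x 0.02439 = 0.002954 mol; V(HClO4) at equivalence = 0.002954/0.1089 = 0.02712 L.
At equivalence the base is fully converted to C5H5NH+; total volume = 0.05151 L, so [C5H5NH+] = 0.002954/0.05151 = 0.05734 M.
Ka(C5H5NH+) = Kw/Kb = 1.0e-14 / 1.7 x 10^-9 = 5.88e-6.
[H^+] = sqrt(Ka x [C5H5NH+]) = sqrt(5.88e-6 x 0.05734) = 0.000581 M.
pH = -log(0.000581) = 3.24.

3.24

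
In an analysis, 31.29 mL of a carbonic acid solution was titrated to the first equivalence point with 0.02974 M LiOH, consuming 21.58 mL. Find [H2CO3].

n(LiOH) = 0.02974 x 0.02158 = 0.0006418 mol.
At the first equivalence point, 1 mol OH^- react per mol H2CO3, so n(H2CO3) = 0.0006418 / 1 = 0.0006418 mol.
[H2CO3] = 0.0006418 / 0.03129 L = 0.0205 M.

0.0205 M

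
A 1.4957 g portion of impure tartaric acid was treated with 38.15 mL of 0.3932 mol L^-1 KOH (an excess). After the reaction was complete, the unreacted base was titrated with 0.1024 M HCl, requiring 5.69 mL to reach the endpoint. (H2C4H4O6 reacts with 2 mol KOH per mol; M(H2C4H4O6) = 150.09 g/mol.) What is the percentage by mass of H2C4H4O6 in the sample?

Total n(KOH) added = 0.3932 x 0.03815 = 0.01500 mol.
n(HCl) used = 0.1024 x 0.005690 = 0.0005827 mol, which equals the excess n(KOH).
So n(KOH) consumed by the sample = 0.01500 - 0.0005827 = 0.01442 mol.
n(H2C4H4O6) = 0.01442 / 2 = 0.007209 mol.
mass H2C4H4O6 = 0.007209 x 150.09 = 1.082 g, so %H2C4H4O6 = 1.082/1.4957 x 100 = 72.3%.

72.3%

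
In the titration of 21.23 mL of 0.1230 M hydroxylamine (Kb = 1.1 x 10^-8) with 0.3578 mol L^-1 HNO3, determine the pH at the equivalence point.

3.54

n(NH2OH) = 0.1230 x 0.02123 = 0.002611 mol; V(HNO3) at equivalence = 0.002611/0.3578 = 0.007298 L.
At equivalence the base is fully converted to NH3OH+; total volume = 0.02853 L, so [NH3OH+] = 0.002611/0.02853 = 0.09153 M.
Ka(NH3OH+) = Kw/Kb = 1.0e-14 / 1.1 x 10^-8 = 9.09e-7.
[H^+] = sqrt(Ka x [NH3OH+]) = sqrt(9.09e-7 x 0.09153) = 0.000288 M.
pH = -log(0.000288) = 3.54.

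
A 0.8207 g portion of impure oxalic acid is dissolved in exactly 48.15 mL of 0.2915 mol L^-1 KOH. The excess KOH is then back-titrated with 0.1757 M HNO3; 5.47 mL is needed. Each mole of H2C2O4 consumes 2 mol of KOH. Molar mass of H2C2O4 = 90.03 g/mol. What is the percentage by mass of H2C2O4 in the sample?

71.7%

Total n(KOH) added = 0.2915 x 0.04815 = 0.01404 mol.
n(HNO3) used = 0.1757 x 0.005470 = 0.0009611 mol, which equals the excess n(KOH).
So n(KOH) consumed by the sample = 0.01404 - 0.0009611 = 0.01307 mol.
n(H2C2O4) = 0.01307 / 2 = 0.006537 mol.
mass H2C2O4 = 0.006537 x 90.03 = 0.5886 g, so %H2C2O4 = 0.5886/0.8207 x 100 = 71.7%.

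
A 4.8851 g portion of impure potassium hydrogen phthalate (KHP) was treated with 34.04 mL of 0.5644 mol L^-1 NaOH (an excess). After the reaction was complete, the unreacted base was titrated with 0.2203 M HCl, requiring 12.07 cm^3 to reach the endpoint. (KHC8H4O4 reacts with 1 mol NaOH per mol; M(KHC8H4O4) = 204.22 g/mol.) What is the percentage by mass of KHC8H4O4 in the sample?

Total n(NaOH) added = 0.5644 x 0.03404 = 0.01921 mol.
n(HCl) used = 0.2203 x 0.01207 = 0.002659 mol, which equals the excess n(NaOH).
So n(NaOH) consumed by the sample = 0.01921 - 0.002659 = 0.01655 mol.
n(KHC8H4O4) = 0.01655 / 1 = 0.01655 mol.
mass KHC8H4O4 = 0.01655 x 204.22 = 3.380 g, so %KHC8H4O4 = 3.380/4.8851 x 100 = 69.2%.

69.2%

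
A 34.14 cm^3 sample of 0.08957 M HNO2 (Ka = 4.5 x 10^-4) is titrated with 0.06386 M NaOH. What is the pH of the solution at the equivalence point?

7.96

n(HNO2) = 0.08957 x 0.03414 = 0.003058 mol; V(NaOH) at equivalence = 0.003058/0.06386 = 0.04788 L.
At equivalence all the acid is converted to NO2-; total volume = 0.03414 + 0.04788 = 0.08202 L, so [NO2-] = 0.003058/0.08202 = 0.03728 M.
Kb = Kw/Ka = 1.0e-14 / 4.5 x 10^-4 = 2.22e-11.
[OH^-] = sqrt(Kb x [NO2-]) = sqrt(2.22e-11 x 0.03728) = 9.10e-7 M.
pOH = 6.04, so pH = 14.00 - 6.04 = 7.96.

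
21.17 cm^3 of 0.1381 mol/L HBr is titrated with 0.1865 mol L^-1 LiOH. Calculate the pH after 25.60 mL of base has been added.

n(acid) = 0.1381 x 0.02117 = 0.002924 mol; n(LiOH) added = 0.1865 x 0.02560 = 0.004774 mol.
Base is in excess by 0.004774 - 0.002924 = 0.001851 mol in a total volume of 0.04677 L.
[OH^-] = 0.001851/0.04677 = 0.03957 M, so pOH = 1.40 and pH = 14.00 - 1.40 = 12.60.

12.60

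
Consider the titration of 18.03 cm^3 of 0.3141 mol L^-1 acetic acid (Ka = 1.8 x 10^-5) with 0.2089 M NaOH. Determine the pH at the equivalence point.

8.92

n(CH3COOH) = 0.3141 x 0.01803 = 0.005663 mol; V(NaOH) at equivalence = 0.005663/0.2089 = 0.02711 L.
At equivalence all the acid is converted to CH3COO-; total volume = 0.01803 + 0.02711 = 0.04514 L, so [CH3COO-] = 0.005663/0.04514 = 0.1255 M.
Kb = Kw/Ka = 1.0e-14 / 1.8 x 10^-5 = 5.56e-10.
[OH^-] = sqrt(Kb x [CH3COO-]) = sqrt(5.56e-10 x 0.1255) = 8.35e-6 M.
pOH = 5.08, so pH = 14.00 - 5.08 = 8.92.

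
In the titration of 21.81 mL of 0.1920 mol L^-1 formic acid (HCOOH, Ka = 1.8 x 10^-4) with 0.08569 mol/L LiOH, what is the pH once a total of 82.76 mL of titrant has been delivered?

n(acid) = 0.1920 x 0.02181 = 0.004188 mol; n(LiOH) added = 0.08569 x 0.08276 = 0.007092 mol.
Base is in excess by 0.007092 - 0.004188 = 0.002904 mol in a total volume of 0.1046 L.
[OH^-] = 0.002904/0.1046 = 0.02777 M, so pOH = 1.56 and pH = 14.00 - 1.56 = 12.44.

12.44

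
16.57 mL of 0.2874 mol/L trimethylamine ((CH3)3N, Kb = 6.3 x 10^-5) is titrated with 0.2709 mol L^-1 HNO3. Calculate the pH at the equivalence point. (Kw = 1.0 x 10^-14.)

n((CH3)3N) = 0.2874 x 0.01657 = 0.004762 mol; V(HNO3) at equivalence = 0.004762/0.2709 = 0.01758 L.
At equivalence the base is fully converted to (CH3)3NH+; total volume = 0.03415 L, so [(CH3)3NH+] = 0.004762/0.03415 = 0.1395 M.
Ka((CH3)3NH+) = Kw/Kb = 1.0e-14 / 6.3 x 10^-5 = 1.59e-10.
[H^+] = sqrt(Ka x [(CH3)3NH+]) = sqrt(1.59e-10 x 0.1395) = 4.70e-6 M.
pH = -log(4.70e-6) = 5.33.

5.33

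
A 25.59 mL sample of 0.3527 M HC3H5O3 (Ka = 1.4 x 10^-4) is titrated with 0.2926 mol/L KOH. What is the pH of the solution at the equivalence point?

8.53

n(HC3H5O3) = 0.3527 x 0.02559 = 0.009026 mol; V(KOH) at equivalence = 0.009026/0.2926 = 0.03085 L.
At equivalence all the acid is converted to C3H5O3-; total volume = 0.02559 + 0.03085 = 0.05644 L, so [C3H5O3-] = 0.009026/0.05644 = 0.1599 M.
Kb = Kw/Ka = 1.0e-14 / 1.4 x 10^-4 = 7.14e-11.
[OH^-] = sqrt(Kb x [C3H5O3-]) = sqrt(7.14e-11 x 0.1599) = 3.38e-6 M.
pOH = 5.47, so pH = 14.00 - 5.47 = 8.53.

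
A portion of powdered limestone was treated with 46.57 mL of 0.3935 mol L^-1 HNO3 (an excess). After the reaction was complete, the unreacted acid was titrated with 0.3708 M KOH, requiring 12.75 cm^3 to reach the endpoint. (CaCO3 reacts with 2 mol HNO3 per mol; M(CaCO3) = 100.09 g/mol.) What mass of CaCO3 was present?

Total n(HNO3) added = 0.3935 x 0.04657 = 0.01833 mol.
n(KOH) used = 0.3708 x 0.01275 = 0.004728 mol, which equals the excess n(HNO3).
So n(HNO3) consumed by the sample = 0.01833 - 0.004728 = 0.01360 mol.
n(CaCO3) = 0.01360 / 2 = 0.006799 mol.
mass = 0.006799 mol x 100.09 g/mol = 0.680 g.

0.680 g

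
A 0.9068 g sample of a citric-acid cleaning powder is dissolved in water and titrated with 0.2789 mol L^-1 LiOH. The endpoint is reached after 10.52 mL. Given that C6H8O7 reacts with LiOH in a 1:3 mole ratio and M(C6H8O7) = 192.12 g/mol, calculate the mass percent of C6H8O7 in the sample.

n(LiOH) = 0.2789 x 0.01052 = 0.002934 mol.
n(C6H8O7) = 0.002934 / 3 = 0.0009780 mol.
mass of C6H8O7 = 0.0009780 x 192.12 = 0.1879 g.
% purity = 0.1879 / 0.9068 x 100 = 20.7%.

20.7%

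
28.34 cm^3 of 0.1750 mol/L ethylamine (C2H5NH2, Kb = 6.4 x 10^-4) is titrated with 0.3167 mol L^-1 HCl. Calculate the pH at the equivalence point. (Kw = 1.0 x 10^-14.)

n(C2H5NH2) = 0.1750 x 0.02834 = 0.004959 mol; V(HCl) at equivalence = 0.004959/0.3167 = 0.01566 L.
At equivalence the base is fully converted to C2H5NH3+; total volume = 0.04400 L, so [C2H5NH3+] = 0.004959/0.04400 = 0.1127 M.
Ka(C2H5NH3+) = Kw/Kb = 1.0e-14 / 6.4 x 10^-4 = 1.56e-11.
[H^+] = sqrt(Ka x [C2H5NH3+]) = sqrt(1.56e-11 x 0.1127) = 1.33e-6 M.
pH = -log(1.33e-6) = 5.88.

5.88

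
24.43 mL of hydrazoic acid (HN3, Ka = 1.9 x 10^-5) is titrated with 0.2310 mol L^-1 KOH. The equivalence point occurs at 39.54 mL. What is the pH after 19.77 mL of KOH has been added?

19.77 mL is exactly half the equivalence volume (39.54/2), i.e. the half-equivalence point.
There, n(HA) = n(A^-), so pH = pKa = -log(1.9 x 10^-5) = 4.72.

4.72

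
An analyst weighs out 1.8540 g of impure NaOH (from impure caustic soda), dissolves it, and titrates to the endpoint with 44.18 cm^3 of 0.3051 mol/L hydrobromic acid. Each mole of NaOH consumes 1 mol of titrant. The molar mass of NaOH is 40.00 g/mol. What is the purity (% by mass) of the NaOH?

29.1%

n(HBr) = 0.3051 x 0.04418 = 0.01348 mol.
n(NaOH) = 0.01348 / 1 = 0.01348 mol.
mass of NaOH = 0.01348 x 40.00 = 0.5392 g.
% purity = 0.5392 / 1.8540 x 100 = 29.1%.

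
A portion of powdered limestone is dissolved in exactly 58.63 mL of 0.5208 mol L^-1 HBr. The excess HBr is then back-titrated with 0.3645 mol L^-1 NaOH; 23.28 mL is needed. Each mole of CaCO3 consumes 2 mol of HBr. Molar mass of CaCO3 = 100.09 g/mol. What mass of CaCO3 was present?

1.10 g

Total n(HBr) added = 0.5208 x 0.05863 = 0.03053 mol.
n(NaOH) used = 0.3645 x 0.02328 = 0.008486 mol, which equals the excess n(HBr).
So n(HBr) consumed by the sample = 0.03053 - 0.008486 = 0.02205 mol.
n(CaCO3) = 0.02205 / 2 = 0.01102 mol.
mass = 0.01102 mol x 100.09 g/mol = 1.10 g.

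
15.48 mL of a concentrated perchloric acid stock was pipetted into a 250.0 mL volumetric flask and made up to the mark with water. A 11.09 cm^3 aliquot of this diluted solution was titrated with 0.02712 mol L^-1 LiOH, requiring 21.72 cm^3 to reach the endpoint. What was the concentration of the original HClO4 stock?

n(LiOH) = 0.02712 x 0.02172 = 0.0005890 mol.
n(HClO4) in the aliquot = 0.0005890 mol.
[diluted HClO4] = 0.0005890 / 0.01109 = 0.05312 M.
Dilution factor = 250.0/15.48 = 16.15, so [stock] = 0.05312 x 16.15 = 0.858 M.

0.858 M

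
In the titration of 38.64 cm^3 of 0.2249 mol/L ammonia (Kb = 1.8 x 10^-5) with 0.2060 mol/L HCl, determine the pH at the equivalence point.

5.11

n(NH3) = 0.2249 x 0.03864 = 0.008690 mol; V(HCl) at equivalence = 0.008690/0.2060 = 0.04219 L.
At equivalence the base is fully converted to NH4+; total volume = 0.08083 L, so [NH4+] = 0.008690/0.08083 = 0.1075 M.
Ka(NH4+) = Kw/Kb = 1.0e-14 / 1.8 x 10^-5 = 5.56e-10.
[H^+] = sqrt(Ka x [NH4+]) = sqrt(5.56e-10 x 0.1075) = 7.73e-6 M.
pH = -log(7.73e-6) = 5.11.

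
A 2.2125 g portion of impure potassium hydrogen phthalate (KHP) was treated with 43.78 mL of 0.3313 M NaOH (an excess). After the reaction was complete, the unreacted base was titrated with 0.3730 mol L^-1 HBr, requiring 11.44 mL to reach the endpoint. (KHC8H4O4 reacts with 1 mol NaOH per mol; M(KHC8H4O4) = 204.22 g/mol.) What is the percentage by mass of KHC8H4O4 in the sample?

Total n(NaOH) added = 0.3313 x 0.04378 = 0.01450 mol.
n(HBr) used = 0.3730 x 0.01144 = 0.004267 mol, which equals the excess n(NaOH).
So n(NaOH) consumed by the sample = 0.01450 - 0.004267 = 0.01024 mol.
n(KHC8H4O4) = 0.01024 / 1 = 0.01024 mol.
mass KHC8H4O4 = 0.01024 x 204.22 = 2.091 g, so %KHC8H4O4 = 2.091/2.2125 x 100 = 94.5%.

94.5%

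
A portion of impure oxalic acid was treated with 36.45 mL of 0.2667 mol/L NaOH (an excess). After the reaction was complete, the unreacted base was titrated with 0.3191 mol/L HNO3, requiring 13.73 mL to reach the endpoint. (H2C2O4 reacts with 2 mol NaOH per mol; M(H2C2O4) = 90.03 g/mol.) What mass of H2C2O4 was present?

Total n(NaOH) added = 0.2667 x 0.03645 = 0.009721 mol.
n(HNO3) used = 0.3191 x 0.01373 = 0.004381 mol, which equals the excess n(NaOH).
So n(NaOH) consumed by the sample = 0.009721 - 0.004381 = 0.005340 mol.
n(H2C2O4) = 0.005340 / 2 = 0.002670 mol.
mass = 0.002670 mol x 90.03 g/mol = 0.240 g.

0.240 g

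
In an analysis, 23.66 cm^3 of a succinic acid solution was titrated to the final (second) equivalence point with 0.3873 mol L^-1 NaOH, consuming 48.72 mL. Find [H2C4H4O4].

0.399 M

n(NaOH) = 0.3873 x 0.04872 = 0.01887 mol.
At the final (second) equivalence point, 2 mol OH^- react per mol H2C4H4O4, so n(H2C4H4O4) = 0.01887 / 2 = 0.009435 mol.
[H2C4H4O4] = 0.009435 / 0.02366 L = 0.399 M.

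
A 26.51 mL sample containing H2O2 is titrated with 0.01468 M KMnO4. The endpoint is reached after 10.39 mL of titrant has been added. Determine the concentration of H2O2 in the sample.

0.0144 M

n(KMnO4) = 0.01468 x 0.01039 = 0.0001525 mol.
From the balanced equation, 2 mol KMnO4 reacts with 5 mol H2O2, so n(H2O2) = 0.0001525 x 5/2 = 0.0003813 mol.
[H2O2] = 0.0003813 / 0.02651 L = 0.0144 M.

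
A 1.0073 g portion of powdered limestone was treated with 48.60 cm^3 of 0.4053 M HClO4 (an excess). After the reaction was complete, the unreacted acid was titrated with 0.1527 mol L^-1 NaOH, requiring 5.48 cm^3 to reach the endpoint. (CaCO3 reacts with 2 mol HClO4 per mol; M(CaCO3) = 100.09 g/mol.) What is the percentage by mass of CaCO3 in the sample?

Total n(HClO4) added = 0.4053 x 0.04860 = 0.01970 mol.
n(NaOH) used = 0.1527 x 0.005480 = 0.0008368 mol, which equals the excess n(HClO4).
So n(HClO4) consumed by the sample = 0.01970 - 0.0008368 = 0.01886 mol.
n(CaCO3) = 0.01886 / 2 = 0.009430 mol.
mass CaCO3 = 0.009430 x 100.09 = 0.9439 g, so %CaCO3 = 0.9439/1.0073 x 100 = 93.7%.

93.7%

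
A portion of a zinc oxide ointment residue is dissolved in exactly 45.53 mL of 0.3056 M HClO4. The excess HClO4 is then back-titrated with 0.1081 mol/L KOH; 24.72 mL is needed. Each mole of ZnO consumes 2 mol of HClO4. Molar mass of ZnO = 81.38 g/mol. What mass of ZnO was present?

0.457 g

Total n(HClO4) added = 0.3056 x 0.04553 = 0.01391 mol.
n(KOH) used = 0.1081 x 0.02472 = 0.002672 mol, which equals the excess n(HClO4).
So n(HClO4) consumed by the sample = 0.01391 - 0.002672 = 0.01124 mol.
n(ZnO) = 0.01124 / 2 = 0.005621 mol.
mass = 0.005621 mol x 81.38 g/mol = 0.457 g.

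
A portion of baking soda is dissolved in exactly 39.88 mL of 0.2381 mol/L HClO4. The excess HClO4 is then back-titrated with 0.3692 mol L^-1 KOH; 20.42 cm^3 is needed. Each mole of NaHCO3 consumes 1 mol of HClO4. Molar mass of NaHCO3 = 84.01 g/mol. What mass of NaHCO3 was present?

0.164 g

Total n(HClO4) added = 0.2381 x 0.03988 = 0.009495 mol.
n(KOH) used = 0.3692 x 0.02042 = 0.007539 mol, which equals the excess n(HClO4).
So n(HClO4) consumed by the sample = 0.009495 - 0.007539 = 0.001956 mol.
n(NaHCO3) = 0.001956 / 1 = 0.001956 mol.
mass = 0.001956 mol x 84.01 g/mol = 0.164 g.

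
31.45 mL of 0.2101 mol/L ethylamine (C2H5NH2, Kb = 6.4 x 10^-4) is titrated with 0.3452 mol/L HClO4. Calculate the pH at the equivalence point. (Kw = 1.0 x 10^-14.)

n(C2H5NH2) = 0.2101 x 0.03145 = 0.006608 mol; V(HClO4) at equivalence = 0.006608/0.3452 = 0.01914 L.
At equivalence the base is fully converted to C2H5NH3+; total volume = 0.05059 L, so [C2H5NH3+] = 0.006608/0.05059 = 0.1306 M.
Ka(C2H5NH3+) = Kw/Kb = 1.0e-14 / 6.4 x 10^-4 = 1.56e-11.
[H^+] = sqrt(Ka x [C2H5NH3+]) = sqrt(1.56e-11 x 0.1306) = 1.43e-6 M.
pH = -log(1.43e-6) = 5.85.

5.85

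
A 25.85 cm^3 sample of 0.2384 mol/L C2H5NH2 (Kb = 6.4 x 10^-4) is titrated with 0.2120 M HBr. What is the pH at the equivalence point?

n(C2H5NH2) = 0.2384 x 0.02585 = 0.006163 mol; V(HBr) at equivalence = 0.006163/0.2120 = 0.02907 L.
At equivalence the base is fully converted to C2H5NH3+; total volume = 0.05492 L, so [C2H5NH3+] = 0.006163/0.05492 = 0.1122 M.
Ka(C2H5NH3+) = Kw/Kb = 1.0e-14 / 6.4 x 10^-4 = 1.56e-11.
[H^+] = sqrt(Ka x [C2H5NH3+]) = sqrt(1.56e-11 x 0.1122) = 1.32e-6 M.
pH = -log(1.32e-6) = 5.88.

5.88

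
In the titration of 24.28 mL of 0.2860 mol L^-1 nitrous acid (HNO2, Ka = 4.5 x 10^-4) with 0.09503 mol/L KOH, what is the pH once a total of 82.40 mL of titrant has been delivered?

11.92

n(acid) = 0.2860 x 0.02428 = 0.006944 mol; n(KOH) added = 0.09503 x 0.08240 = 0.007830 mol.
Base is in excess by 0.007830 - 0.006944 = 0.0008864 mol in a total volume of 0.1067 L.
[OH^-] = 0.0008864/0.1067 = 0.008309 M, so pOH = 2.08 and pH = 14.00 - 2.08 = 11.92.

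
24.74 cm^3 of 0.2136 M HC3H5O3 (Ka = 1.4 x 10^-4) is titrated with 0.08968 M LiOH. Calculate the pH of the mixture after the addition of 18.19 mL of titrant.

3.50

Initial n(HC3H5O3) = 0.2136 x 0.02474 = 0.005284 mol.
n(LiOH) added = 0.08968 x 0.01819 = 0.001631 mol, converting that many moles of HC3H5O3 to C3H5O3-.
Remaining n(HC3H5O3) = 0.003653 mol; n(C3H5O3-) = 0.001631 mol.
By Henderson-Hasselbalch, pH = pKa + log([A^-]/[HA]) = 3.85 + log(0.001631/0.003653) = 3.85 + (-0.35) = 3.50.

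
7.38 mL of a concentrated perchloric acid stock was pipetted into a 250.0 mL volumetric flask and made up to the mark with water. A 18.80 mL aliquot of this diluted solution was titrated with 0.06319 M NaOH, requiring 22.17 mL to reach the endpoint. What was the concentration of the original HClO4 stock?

2.52 M

n(NaOH) = 0.06319 x 0.02217 = 0.001401 mol.
n(HClO4) in the aliquot = 0.001401 mol.
[diluted HClO4] = 0.001401 / 0.01880 = 0.07452 M.
Dilution factor = 250.0/7.380 = 33.88, so [stock] = 0.07452 x 33.88 = 2.52 M.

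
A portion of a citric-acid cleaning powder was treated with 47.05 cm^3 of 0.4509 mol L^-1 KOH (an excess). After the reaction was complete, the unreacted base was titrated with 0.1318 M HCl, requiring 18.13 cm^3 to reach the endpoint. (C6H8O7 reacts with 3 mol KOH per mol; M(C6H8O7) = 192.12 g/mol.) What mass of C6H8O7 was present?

Total n(KOH) added = 0.4509 x 0.04705 = 0.02121 mol.
n(HCl) used = 0.1318 x 0.01813 = 0.002390 mol, which equals the excess n(KOH).
So n(KOH) consumed by the sample = 0.02121 - 0.002390 = 0.01883 mol.
n(C6H8O7) = 0.01883 / 3 = 0.006275 mol.
mass = 0.006275 mol x 192.12 g/mol = 1.21 g.

1.21 g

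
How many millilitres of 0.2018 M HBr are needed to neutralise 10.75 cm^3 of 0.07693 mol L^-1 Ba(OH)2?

8.20 mL

n(Ba(OH)2) = 0.07693 mol/L x 0.01075 L = 0.0008270 mol.
The neutralisation is 1 Ba(OH)2 : 2 HBr, so n(HBr) = 0.0008270 x 2/1 = 0.001654 mol.
V(HBr) = 0.001654 / 0.2018 = 0.008196 L = 8.20 mL.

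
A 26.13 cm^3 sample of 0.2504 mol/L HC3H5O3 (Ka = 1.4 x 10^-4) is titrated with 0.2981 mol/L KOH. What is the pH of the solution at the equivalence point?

n(HC3H5O3) = 0.2504 x 0.02613 = 0.006543 mol; V(KOH) at equivalence = 0.006543/0.2981 = 0.02195 L.
At equivalence all the acid is converted to C3H5O3-; total volume = 0.02613 + 0.02195 = 0.04808 L, so [C3H5O3-] = 0.006543/0.04808 = 0.1361 M.
Kb = Kw/Ka = 1.0e-14 / 1.4 x 10^-4 = 7.14e-11.
[OH^-] = sqrt(Kb x [C3H5O3-]) = sqrt(7.14e-11 x 0.1361) = 3.12e-6 M.
pOH = 5.51, so pH = 14.00 - 5.51 = 8.49.

8.49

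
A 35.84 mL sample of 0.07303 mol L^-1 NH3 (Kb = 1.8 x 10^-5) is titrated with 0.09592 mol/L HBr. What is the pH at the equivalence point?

n(NH3) = 0.07303 x 0.03584 = 0.002617 mol; V(HBr) at equivalence = 0.002617/0.09592 = 0.02729 L.
At equivalence the base is fully converted to NH4+; total volume = 0.06313 L, so [NH4+] = 0.002617/0.06313 = 0.04146 M.
Ka(NH4+) = Kw/Kb = 1.0e-14 / 1.8 x 10^-5 = 5.56e-10.
[H^+] = sqrt(Ka x [NH4+]) = sqrt(5.56e-10 x 0.04146) = 4.80e-6 M.
pH = -log(4.80e-6) = 5.32.

5.32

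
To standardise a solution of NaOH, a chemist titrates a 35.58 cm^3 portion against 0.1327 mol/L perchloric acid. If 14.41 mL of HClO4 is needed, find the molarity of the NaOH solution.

0.0537 M

n(HClO4) delivered = 0.1327 x 0.01441 = 0.001912 mol.
For a 1:1 reaction, n(NaOH) = 0.001912 mol.
[NaOH] = 0.001912 mol / 0.03558 L = 0.0537 M.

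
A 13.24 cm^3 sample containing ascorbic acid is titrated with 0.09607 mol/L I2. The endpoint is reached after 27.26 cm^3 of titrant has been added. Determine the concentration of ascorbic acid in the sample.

n(I2) = 0.09607 x 0.02726 = 0.002619 mol.
From the balanced equation, 1 mol I2 reacts with 1 mol ascorbic acid, so n(ascorbic acid) = 0.002619 x 1/1 = 0.002619 mol.
[ascorbic acid] = 0.002619 / 0.01324 L = 0.198 M.

0.198 M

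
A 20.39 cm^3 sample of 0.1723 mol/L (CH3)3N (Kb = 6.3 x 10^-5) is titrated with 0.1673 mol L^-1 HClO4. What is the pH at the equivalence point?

n((CH3)3N) = 0.1723 x 0.02039 = 0.003513 mol; V(HClO4) at equivalence = 0.003513/0.1673 = 0.02100 L.
At equivalence the base is fully converted to (CH3)3NH+; total volume = 0.04139 L, so [(CH3)3NH+] = 0.003513/0.04139 = 0.08488 M.
Ka((CH3)3NH+) = Kw/Kb = 1.0e-14 / 6.3 x 10^-5 = 1.59e-10.
[H^+] = sqrt(Ka x [(CH3)3NH+]) = sqrt(1.59e-10 x 0.08488) = 3.67e-6 M.
pH = -log(3.67e-6) = 5.44.

5.44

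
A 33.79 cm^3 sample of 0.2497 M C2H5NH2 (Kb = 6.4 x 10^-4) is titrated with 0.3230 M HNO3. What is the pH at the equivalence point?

n(C2H5NH2) = 0.2497 x 0.03379 = 0.008437 mol; V(HNO3) at equivalence = 0.008437/0.3230 = 0.02612 L.
At equivalence the base is fully converted to C2H5NH3+; total volume = 0.05991 L, so [C2H5NH3+] = 0.008437/0.05991 = 0.1408 M.
Ka(C2H5NH3+) = Kw/Kb = 1.0e-14 / 6.4 x 10^-4 = 1.56e-11.
[H^+] = sqrt(Ka x [C2H5NH3+]) = sqrt(1.56e-11 x 0.1408) = 1.48e-6 M.
pH = -log(1.48e-6) = 5.83.

5.83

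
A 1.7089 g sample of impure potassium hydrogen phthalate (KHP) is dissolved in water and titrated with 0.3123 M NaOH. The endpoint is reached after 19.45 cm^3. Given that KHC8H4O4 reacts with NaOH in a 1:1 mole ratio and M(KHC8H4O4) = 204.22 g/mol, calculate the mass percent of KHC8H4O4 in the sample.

72.6%

n(NaOH) = 0.3123 x 0.01945 = 0.006074 mol.
n(KHC8H4O4) = 0.006074 / 1 = 0.006074 mol.
mass of KHC8H4O4 = 0.006074 x 204.22 = 1.240 g.
% purity = 1.240 / 1.7089 x 100 = 72.6%.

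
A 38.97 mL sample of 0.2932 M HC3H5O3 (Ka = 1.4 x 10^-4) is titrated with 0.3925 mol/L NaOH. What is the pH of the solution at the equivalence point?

n(HC3H5O3) = 0.2932 x 0.03897 = 0.01143 mol; V(NaOH) at equivalence = 0.01143/0.3925 = 0.02911 L.
At equivalence all the acid is converted to C3H5O3-; total volume = 0.03897 + 0.02911 = 0.06808 L, so [C3H5O3-] = 0.01143/0.06808 = 0.1678 M.
Kb = Kw/Ka = 1.0e-14 / 1.4 x 10^-4 = 7.14e-11.
[OH^-] = sqrt(Kb x [C3H5O3-]) = sqrt(7.14e-11 x 0.1678) = 3.46e-6 M.
pOH = 5.46, so pH = 14.00 - 5.46 = 8.54.

8.54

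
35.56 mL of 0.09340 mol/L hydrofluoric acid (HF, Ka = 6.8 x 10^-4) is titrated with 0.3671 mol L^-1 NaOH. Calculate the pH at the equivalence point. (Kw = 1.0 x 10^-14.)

n(HF) = 0.09340 x 0.03556 = 0.003321 mol; V(NaOH) at equivalence = 0.003321/0.3671 = 0.009047 L.
At equivalence all the acid is converted to F-; total volume = 0.03556 + 0.009047 = 0.04461 L, so [F-] = 0.003321/0.04461 = 0.07446 M.
Kb = Kw/Ka = 1.0e-14 / 6.8 x 10^-4 = 1.47e-11.
[OH^-] = sqrt(Kb x [F-]) = sqrt(1.47e-11 x 0.07446) = 1.05e-6 M.
pOH = 5.98, so pH = 14.00 - 5.98 = 8.02.

8.02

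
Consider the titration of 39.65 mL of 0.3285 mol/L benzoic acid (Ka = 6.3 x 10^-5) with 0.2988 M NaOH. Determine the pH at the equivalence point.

n(C6H5COOH) = 0.3285 x 0.03965 = 0.01303 mol; V(NaOH) at equivalence = 0.01303/0.2988 = 0.04359 L.
At equivalence all the acid is converted to C6H5COO-; total volume = 0.03965 + 0.04359 = 0.08324 L, so [C6H5COO-] = 0.01303/0.08324 = 0.1565 M.
Kb = Kw/Ka = 1.0e-14 / 6.3 x 10^-5 = 1.59e-10.
[OH^-] = sqrt(Kb x [C6H5COO-]) = sqrt(1.59e-10 x 0.1565) = 4.98e-6 M.
pOH = 5.30, so pH = 14.00 - 5.30 = 8.70.

8.70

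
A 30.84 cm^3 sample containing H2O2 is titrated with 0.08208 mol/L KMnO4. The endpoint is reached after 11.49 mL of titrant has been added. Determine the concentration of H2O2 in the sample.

n(KMnO4) = 0.08208 x 0.01149 = 0.0009431 mol.
From the balanced equation, 2 mol KMnO4 reacts with 5 mol H2O2, so n(H2O2) = 0.0009431 x 5/2 = 0.002358 mol.
[H2O2] = 0.002358 / 0.03084 L = 0.0765 M.

0.0765 M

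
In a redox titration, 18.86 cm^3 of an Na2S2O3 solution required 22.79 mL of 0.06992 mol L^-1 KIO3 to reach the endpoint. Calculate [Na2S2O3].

n(KIO3) = 0.06992 x 0.02279 = 0.001593 mol.
From the balanced equation, 1 mol KIO3 reacts with 6 mol Na2S2O3, so n(Na2S2O3) = 0.001593 x 6/1 = 0.009561 mol.
[Na2S2O3] = 0.009561 / 0.01886 L = 0.507 M.

0.507 M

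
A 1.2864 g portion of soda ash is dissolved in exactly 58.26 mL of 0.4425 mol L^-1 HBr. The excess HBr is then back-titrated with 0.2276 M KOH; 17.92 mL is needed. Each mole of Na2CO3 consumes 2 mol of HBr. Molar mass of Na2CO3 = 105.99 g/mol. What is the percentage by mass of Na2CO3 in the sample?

Total n(HBr) added = 0.4425 x 0.05826 = 0.02578 mol.
n(KOH) used = 0.2276 x 0.01792 = 0.004079 mol, which equals the excess n(HBr).
So n(HBr) consumed by the sample = 0.02578 - 0.004079 = 0.02170 mol.
n(Na2CO3) = 0.02170 / 2 = 0.01085 mol.
mass Na2CO3 = 0.01085 x 105.99 = 1.150 g, so %Na2CO3 = 1.150/1.2864 x 100 = 89.4%.

89.4%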